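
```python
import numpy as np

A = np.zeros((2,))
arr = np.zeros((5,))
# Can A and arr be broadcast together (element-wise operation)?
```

No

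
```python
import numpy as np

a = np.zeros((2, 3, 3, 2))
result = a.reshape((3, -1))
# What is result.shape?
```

(3, 12)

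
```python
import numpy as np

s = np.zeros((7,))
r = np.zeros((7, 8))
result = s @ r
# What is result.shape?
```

(8,)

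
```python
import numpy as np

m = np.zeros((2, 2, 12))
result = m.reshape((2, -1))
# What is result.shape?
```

(2, 24)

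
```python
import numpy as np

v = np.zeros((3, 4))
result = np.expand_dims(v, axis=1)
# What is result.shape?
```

(3, 1, 4)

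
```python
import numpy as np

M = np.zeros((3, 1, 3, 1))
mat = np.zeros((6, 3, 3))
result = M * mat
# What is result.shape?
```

(3, 6, 3, 3)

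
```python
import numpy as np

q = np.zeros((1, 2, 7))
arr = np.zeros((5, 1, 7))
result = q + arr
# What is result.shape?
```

(5, 2, 7)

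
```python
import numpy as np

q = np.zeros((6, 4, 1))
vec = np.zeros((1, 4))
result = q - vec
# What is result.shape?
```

(6, 4, 4)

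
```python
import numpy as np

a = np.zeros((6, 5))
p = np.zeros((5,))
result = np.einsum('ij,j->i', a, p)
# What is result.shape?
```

(6,)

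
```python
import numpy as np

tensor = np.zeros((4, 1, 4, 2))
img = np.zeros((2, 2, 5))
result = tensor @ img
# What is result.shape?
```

(4, 2, 4, 5)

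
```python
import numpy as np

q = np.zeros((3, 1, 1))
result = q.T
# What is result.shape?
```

(1, 1, 3)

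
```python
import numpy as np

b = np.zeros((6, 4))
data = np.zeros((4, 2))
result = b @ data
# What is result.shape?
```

(6, 2)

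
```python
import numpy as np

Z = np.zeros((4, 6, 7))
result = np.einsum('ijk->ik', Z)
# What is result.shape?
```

(4, 7)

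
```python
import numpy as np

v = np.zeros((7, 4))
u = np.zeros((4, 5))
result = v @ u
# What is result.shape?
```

(7, 5)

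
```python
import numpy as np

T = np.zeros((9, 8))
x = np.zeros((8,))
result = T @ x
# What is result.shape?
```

(9,)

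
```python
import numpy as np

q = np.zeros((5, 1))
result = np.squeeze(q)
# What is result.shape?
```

(5,)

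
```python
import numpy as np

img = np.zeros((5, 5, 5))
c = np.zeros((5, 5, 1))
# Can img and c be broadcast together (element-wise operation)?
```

Yes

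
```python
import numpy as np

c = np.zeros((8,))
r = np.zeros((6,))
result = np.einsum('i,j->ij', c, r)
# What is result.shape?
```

(8, 6)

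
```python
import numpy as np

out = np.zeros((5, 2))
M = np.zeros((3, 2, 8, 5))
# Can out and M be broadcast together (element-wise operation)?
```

No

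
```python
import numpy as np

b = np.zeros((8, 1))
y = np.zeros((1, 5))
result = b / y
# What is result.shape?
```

(8, 5)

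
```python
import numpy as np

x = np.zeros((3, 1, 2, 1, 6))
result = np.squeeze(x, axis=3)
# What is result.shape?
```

(3, 1, 2, 6)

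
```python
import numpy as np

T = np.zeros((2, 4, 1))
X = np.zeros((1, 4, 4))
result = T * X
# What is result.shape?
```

(2, 4, 4)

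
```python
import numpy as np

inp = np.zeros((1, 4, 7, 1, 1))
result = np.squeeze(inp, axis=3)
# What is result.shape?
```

(1, 4, 7, 1)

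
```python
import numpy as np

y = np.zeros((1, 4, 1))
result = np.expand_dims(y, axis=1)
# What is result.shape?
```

(1, 1, 4, 1)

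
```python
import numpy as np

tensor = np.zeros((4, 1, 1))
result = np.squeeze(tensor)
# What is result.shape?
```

(4,)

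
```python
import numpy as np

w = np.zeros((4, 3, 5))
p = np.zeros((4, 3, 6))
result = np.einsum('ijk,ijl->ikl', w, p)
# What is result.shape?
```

(4, 5, 6)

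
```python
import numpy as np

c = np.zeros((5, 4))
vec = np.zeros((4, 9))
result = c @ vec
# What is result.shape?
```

(5, 9)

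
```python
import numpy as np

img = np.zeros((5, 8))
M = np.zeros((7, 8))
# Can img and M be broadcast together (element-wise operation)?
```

No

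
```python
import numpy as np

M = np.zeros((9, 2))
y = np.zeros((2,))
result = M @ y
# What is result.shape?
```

(9,)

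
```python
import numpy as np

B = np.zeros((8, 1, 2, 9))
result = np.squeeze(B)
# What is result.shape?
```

(8, 2, 9)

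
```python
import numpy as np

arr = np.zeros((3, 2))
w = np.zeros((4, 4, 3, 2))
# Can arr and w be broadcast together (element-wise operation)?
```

Yes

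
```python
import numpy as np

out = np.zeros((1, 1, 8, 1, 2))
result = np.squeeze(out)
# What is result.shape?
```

(8, 2)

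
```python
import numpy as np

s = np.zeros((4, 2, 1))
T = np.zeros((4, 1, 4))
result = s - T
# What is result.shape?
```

(4, 2, 4)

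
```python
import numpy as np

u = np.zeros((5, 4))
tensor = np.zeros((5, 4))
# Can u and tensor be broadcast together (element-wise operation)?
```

Yes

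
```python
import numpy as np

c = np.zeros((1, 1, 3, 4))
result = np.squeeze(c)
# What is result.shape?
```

(3, 4)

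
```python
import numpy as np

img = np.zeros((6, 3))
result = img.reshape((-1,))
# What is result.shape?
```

(18,)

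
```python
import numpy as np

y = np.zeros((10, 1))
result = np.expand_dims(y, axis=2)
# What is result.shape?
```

(10, 1, 1)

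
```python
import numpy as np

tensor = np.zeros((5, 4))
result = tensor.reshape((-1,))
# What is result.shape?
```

(20,)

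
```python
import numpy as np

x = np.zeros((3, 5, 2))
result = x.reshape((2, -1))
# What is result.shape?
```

(2, 15)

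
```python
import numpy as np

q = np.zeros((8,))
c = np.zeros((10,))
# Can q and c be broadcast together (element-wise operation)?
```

No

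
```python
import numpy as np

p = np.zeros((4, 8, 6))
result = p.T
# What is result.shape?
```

(6, 8, 4)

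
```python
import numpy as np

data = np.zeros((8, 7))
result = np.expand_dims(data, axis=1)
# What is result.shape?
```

(8, 1, 7)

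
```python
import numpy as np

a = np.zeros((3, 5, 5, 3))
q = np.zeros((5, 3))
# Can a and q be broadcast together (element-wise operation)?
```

Yes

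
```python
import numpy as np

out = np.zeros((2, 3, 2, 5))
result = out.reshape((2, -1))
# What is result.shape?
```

(2, 30)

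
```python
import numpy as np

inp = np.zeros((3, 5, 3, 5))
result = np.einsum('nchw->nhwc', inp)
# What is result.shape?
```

(3, 3, 5, 5)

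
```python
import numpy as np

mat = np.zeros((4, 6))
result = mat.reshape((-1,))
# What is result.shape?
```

(24,)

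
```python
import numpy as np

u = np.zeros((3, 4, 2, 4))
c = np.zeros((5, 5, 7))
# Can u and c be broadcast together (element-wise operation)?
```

No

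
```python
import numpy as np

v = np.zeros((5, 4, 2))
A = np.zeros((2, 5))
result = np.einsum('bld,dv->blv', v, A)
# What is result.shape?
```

(5, 4, 5)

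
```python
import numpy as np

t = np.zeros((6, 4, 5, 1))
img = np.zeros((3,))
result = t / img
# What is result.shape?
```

(6, 4, 5, 3)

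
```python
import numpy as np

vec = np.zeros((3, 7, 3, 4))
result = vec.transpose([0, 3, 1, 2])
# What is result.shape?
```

(3, 4, 7, 3)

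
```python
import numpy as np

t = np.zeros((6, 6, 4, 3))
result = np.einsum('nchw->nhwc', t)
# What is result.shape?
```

(6, 4, 3, 6)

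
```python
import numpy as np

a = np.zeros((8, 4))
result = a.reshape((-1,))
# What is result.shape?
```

(32,)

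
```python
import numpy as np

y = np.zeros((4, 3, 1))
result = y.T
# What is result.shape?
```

(1, 3, 4)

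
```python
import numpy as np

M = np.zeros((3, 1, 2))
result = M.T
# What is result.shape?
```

(2, 1, 3)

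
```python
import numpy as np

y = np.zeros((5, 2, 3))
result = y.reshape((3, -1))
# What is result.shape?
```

(3, 10)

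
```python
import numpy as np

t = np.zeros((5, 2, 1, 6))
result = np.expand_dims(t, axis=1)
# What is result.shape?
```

(5, 1, 2, 1, 6)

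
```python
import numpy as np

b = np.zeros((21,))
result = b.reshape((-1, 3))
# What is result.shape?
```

(7, 3)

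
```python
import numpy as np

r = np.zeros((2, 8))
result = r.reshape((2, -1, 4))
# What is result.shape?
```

(2, 2, 4)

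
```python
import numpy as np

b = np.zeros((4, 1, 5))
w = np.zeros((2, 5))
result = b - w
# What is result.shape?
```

(4, 2, 5)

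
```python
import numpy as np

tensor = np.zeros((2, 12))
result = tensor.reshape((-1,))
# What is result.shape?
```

(24,)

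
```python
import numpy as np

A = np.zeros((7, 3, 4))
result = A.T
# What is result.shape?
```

(4, 3, 7)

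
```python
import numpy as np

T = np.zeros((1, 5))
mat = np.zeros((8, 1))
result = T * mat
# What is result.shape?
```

(8, 5)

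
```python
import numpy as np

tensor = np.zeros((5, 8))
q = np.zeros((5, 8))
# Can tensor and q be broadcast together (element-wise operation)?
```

Yes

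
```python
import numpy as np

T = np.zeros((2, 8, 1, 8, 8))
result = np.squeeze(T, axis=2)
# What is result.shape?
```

(2, 8, 8, 8)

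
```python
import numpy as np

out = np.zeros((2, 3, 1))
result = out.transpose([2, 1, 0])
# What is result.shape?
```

(1, 3, 2)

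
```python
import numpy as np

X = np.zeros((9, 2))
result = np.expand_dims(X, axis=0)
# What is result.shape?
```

(1, 9, 2)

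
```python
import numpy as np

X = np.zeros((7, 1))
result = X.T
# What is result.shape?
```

(1, 7)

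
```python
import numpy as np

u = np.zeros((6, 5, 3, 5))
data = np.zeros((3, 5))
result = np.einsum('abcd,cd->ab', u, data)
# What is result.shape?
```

(6, 5)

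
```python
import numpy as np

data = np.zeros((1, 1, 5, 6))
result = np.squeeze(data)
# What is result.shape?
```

(5, 6)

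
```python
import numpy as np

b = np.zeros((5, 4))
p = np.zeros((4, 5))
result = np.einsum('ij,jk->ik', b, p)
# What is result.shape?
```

(5, 5)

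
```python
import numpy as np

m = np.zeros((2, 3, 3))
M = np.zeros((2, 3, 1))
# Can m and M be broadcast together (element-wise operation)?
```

Yes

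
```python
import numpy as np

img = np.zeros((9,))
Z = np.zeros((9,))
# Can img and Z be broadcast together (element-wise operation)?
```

Yes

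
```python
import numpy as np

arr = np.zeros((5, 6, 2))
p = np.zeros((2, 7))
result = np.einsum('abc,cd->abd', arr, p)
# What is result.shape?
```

(5, 6, 7)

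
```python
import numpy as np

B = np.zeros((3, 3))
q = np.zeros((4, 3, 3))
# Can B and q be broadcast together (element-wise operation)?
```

Yes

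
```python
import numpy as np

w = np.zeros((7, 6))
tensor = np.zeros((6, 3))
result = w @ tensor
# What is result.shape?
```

(7, 3)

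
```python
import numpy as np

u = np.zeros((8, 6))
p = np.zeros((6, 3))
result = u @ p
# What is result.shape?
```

(8, 3)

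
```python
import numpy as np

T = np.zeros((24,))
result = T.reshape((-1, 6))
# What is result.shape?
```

(4, 6)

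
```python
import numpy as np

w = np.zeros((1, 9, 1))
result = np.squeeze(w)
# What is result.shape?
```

(9,)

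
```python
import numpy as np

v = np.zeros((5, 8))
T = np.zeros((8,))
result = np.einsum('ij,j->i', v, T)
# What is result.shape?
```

(5,)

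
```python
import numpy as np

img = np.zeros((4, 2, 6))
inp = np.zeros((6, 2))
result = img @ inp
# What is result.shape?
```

(4, 2, 2)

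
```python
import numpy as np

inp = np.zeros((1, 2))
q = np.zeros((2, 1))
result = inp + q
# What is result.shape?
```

(2, 2)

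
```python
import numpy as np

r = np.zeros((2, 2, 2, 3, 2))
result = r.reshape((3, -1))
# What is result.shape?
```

(3, 16)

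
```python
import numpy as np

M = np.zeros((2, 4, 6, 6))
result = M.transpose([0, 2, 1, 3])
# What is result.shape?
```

(2, 6, 4, 6)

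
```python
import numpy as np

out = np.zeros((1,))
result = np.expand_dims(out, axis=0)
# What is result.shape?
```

(1, 1)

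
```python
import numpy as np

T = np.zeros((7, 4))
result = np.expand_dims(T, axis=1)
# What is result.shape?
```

(7, 1, 4)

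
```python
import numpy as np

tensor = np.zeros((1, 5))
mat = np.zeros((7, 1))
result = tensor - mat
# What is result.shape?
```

(7, 5)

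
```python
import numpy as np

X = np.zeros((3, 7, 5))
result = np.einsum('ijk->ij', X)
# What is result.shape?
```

(3, 7)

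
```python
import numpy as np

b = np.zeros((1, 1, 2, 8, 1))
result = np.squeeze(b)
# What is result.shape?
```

(2, 8)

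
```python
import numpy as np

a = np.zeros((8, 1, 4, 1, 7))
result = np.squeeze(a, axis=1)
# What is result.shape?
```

(8, 4, 1, 7)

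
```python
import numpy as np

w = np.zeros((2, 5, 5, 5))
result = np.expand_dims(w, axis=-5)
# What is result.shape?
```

(1, 2, 5, 5, 5)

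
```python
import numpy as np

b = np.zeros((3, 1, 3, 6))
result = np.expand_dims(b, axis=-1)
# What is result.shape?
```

(3, 1, 3, 6, 1)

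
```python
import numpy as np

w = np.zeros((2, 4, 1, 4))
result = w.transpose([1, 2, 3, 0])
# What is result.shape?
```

(4, 1, 4, 2)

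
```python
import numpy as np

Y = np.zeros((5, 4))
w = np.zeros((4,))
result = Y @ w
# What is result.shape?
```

(5,)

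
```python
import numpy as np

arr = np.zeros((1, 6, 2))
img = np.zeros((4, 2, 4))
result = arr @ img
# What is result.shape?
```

(4, 6, 4)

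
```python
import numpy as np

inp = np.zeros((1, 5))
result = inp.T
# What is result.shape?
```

(5, 1)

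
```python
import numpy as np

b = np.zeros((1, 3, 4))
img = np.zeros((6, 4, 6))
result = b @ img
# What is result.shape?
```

(6, 3, 6)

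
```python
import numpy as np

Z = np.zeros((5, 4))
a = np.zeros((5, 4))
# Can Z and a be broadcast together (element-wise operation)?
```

Yes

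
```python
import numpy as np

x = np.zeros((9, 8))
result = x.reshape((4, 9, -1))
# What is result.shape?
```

(4, 9, 2)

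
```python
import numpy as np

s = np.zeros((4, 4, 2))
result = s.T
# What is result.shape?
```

(2, 4, 4)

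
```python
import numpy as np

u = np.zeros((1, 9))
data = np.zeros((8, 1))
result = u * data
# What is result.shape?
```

(8, 9)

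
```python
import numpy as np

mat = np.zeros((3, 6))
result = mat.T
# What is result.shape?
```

(6, 3)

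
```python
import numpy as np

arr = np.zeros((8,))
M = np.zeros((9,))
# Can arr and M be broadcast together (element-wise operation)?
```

No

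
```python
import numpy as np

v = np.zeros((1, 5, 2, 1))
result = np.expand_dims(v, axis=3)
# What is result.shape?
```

(1, 5, 2, 1, 1)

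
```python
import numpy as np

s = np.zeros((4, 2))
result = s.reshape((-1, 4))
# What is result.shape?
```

(2, 4)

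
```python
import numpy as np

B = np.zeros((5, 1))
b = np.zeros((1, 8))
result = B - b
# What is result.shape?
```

(5, 8)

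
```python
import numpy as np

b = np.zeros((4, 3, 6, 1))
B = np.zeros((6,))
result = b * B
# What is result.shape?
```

(4, 3, 6, 6)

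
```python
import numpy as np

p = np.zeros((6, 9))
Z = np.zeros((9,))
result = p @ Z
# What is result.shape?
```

(6,)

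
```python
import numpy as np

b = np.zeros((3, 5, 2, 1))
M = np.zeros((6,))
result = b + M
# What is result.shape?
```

(3, 5, 2, 6)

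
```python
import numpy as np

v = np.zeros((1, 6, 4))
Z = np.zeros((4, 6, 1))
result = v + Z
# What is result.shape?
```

(4, 6, 4)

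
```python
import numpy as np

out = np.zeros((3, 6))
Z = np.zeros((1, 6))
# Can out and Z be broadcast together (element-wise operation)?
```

Yes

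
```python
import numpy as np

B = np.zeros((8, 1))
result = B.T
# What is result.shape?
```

(1, 8)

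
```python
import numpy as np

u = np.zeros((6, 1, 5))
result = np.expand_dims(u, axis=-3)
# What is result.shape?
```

(6, 1, 1, 5)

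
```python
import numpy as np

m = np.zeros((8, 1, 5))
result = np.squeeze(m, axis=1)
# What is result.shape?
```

(8, 5)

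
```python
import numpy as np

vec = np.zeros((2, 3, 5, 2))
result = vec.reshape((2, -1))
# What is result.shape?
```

(2, 30)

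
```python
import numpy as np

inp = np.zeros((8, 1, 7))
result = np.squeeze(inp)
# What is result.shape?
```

(8, 7)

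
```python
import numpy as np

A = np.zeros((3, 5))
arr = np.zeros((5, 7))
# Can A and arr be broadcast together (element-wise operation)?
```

No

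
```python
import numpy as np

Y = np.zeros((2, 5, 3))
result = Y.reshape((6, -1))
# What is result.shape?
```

(6, 5)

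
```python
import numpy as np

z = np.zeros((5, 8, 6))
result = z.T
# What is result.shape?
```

(6, 8, 5)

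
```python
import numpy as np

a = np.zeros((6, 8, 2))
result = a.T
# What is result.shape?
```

(2, 8, 6)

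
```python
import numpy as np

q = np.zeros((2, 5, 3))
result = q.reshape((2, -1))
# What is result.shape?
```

(2, 15)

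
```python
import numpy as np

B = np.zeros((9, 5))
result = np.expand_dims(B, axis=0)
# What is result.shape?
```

(1, 9, 5)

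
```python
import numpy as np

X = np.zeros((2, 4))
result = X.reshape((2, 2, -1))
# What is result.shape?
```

(2, 2, 2)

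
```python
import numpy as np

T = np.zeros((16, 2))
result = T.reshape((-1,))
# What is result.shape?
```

(32,)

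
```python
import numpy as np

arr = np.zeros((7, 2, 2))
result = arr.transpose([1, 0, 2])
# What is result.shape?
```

(2, 7, 2)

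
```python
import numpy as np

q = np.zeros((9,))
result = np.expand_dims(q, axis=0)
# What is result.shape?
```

(1, 9)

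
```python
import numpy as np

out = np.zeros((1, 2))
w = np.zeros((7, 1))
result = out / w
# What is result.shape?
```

(7, 2)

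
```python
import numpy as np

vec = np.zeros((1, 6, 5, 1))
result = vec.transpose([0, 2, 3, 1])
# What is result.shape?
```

(1, 5, 1, 6)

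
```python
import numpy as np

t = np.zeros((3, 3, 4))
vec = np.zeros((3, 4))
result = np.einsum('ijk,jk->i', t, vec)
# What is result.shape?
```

(3,)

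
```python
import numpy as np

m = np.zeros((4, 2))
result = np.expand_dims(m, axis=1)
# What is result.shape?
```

(4, 1, 2)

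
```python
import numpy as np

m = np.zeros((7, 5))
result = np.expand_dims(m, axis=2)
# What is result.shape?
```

(7, 5, 1)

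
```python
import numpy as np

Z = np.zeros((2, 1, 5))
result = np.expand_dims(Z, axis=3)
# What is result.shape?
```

(2, 1, 5, 1)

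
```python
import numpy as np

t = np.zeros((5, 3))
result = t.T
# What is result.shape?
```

(3, 5)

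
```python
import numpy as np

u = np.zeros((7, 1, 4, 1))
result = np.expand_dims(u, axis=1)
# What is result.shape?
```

(7, 1, 1, 4, 1)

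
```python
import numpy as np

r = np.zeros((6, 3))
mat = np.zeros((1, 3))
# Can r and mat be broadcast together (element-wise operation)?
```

Yes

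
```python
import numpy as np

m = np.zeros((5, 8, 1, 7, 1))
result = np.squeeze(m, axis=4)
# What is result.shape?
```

(5, 8, 1, 7)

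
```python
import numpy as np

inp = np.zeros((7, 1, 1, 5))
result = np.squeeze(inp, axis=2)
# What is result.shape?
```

(7, 1, 5)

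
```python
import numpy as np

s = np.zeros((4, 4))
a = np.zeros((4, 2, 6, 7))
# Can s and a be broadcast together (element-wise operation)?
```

No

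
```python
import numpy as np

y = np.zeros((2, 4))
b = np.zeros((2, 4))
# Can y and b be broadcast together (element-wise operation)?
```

Yes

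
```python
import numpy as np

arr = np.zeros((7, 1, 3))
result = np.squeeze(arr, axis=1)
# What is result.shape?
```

(7, 3)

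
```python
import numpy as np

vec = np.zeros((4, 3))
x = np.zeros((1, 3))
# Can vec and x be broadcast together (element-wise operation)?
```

Yes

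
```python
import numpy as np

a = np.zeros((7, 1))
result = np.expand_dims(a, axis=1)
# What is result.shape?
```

(7, 1, 1)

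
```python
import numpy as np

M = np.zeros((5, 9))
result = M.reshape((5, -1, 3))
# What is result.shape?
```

(5, 3, 3)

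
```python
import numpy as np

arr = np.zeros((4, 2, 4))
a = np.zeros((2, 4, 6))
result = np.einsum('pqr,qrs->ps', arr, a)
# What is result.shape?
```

(4, 6)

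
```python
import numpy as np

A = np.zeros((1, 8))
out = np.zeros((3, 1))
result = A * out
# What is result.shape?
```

(3, 8)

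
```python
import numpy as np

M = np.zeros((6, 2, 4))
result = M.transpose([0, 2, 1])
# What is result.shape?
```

(6, 4, 2)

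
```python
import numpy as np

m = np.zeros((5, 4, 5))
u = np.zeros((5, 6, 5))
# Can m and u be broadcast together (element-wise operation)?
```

No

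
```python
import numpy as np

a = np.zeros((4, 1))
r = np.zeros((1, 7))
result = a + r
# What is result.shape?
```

(4, 7)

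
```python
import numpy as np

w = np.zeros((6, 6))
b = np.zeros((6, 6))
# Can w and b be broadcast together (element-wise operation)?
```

Yes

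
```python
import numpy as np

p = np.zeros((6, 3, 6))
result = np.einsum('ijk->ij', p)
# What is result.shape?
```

(6, 3)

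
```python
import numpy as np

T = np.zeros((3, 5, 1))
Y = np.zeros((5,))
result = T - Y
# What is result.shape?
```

(3, 5, 5)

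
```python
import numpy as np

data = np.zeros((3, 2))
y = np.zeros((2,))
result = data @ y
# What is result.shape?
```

(3,)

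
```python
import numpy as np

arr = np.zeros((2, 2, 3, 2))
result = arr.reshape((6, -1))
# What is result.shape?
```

(6, 4)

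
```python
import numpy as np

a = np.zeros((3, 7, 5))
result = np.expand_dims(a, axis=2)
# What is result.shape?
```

(3, 7, 1, 5)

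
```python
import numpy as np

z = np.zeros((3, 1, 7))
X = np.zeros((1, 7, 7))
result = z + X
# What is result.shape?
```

(3, 7, 7)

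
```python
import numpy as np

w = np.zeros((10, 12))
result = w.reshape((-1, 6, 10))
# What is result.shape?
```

(2, 6, 10)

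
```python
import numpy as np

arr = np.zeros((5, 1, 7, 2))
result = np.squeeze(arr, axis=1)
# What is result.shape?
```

(5, 7, 2)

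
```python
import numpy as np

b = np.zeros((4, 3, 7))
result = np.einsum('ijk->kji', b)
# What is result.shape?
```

(7, 3, 4)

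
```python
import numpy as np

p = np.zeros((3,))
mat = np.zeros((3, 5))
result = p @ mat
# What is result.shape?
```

(5,)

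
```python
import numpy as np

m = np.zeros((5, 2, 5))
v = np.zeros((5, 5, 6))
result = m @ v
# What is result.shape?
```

(5, 2, 6)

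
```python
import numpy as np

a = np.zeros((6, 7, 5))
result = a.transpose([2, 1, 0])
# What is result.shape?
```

(5, 7, 6)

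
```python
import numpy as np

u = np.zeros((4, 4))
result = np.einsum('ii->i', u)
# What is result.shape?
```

(4,)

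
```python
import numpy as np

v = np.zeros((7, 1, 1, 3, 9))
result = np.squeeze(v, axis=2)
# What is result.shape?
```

(7, 1, 3, 9)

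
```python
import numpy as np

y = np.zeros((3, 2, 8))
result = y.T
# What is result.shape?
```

(8, 2, 3)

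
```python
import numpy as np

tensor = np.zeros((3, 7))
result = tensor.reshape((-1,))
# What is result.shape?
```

(21,)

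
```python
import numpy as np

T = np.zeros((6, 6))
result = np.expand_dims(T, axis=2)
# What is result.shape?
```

(6, 6, 1)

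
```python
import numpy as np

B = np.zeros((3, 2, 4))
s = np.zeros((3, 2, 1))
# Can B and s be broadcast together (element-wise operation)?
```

Yes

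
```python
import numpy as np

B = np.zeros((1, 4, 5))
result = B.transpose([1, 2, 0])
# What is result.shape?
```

(4, 5, 1)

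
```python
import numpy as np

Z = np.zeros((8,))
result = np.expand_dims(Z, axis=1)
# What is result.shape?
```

(8, 1)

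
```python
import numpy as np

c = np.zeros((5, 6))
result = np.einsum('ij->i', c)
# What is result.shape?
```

(5,)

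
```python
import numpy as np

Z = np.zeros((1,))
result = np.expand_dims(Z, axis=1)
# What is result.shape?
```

(1, 1)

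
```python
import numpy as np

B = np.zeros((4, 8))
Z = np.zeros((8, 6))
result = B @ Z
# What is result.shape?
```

(4, 6)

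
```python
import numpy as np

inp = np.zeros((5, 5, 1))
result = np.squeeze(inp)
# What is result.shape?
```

(5, 5)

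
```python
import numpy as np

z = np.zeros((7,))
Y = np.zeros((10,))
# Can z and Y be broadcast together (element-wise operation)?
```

No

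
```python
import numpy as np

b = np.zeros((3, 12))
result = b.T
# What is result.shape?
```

(12, 3)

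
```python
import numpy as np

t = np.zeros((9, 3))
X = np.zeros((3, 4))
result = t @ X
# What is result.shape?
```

(9, 4)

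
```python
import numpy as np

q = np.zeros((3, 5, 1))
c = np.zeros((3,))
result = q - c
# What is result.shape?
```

(3, 5, 3)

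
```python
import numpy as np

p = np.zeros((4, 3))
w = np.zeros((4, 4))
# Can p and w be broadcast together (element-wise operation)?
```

No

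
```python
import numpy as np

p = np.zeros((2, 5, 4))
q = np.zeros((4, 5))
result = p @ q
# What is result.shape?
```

(2, 5, 5)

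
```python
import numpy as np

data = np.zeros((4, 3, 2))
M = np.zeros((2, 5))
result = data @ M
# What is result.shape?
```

(4, 3, 5)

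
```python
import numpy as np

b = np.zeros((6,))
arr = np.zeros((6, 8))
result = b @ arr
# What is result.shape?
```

(8,)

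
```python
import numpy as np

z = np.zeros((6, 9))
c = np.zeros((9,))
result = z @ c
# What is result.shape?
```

(6,)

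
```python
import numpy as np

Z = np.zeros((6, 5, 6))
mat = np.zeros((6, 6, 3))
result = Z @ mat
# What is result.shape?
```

(6, 5, 3)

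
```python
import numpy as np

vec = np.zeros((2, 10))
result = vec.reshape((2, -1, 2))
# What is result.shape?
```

(2, 5, 2)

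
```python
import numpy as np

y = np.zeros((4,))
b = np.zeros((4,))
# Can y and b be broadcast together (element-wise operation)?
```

Yes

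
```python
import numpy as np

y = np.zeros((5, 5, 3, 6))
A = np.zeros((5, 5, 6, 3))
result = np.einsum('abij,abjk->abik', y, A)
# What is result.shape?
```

(5, 5, 3, 3)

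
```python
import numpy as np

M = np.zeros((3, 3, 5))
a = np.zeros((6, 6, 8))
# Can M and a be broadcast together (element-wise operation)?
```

No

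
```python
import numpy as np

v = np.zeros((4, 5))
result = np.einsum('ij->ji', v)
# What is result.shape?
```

(5, 4)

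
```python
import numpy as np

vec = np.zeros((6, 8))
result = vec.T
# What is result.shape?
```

(8, 6)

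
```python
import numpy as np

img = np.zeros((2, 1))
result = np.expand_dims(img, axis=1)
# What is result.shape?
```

(2, 1, 1)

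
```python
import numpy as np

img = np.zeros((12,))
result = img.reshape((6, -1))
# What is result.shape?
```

(6, 2)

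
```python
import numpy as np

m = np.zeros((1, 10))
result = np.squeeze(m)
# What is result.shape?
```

(10,)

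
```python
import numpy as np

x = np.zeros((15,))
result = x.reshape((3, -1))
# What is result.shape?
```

(3, 5)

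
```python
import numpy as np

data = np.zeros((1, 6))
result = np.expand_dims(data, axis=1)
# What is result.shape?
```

(1, 1, 6)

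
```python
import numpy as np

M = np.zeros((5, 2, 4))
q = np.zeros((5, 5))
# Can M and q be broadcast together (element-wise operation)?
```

No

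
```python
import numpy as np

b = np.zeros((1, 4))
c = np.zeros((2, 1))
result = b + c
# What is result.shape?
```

(2, 4)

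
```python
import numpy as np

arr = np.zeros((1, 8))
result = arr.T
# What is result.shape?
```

(8, 1)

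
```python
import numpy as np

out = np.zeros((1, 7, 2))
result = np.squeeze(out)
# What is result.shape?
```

(7, 2)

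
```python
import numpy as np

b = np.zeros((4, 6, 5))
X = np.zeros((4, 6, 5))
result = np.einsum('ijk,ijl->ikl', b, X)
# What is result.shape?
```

(4, 5, 5)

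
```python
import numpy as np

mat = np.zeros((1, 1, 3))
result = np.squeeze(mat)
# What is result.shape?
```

(3,)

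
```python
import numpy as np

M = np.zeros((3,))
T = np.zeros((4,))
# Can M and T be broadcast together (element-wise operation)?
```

No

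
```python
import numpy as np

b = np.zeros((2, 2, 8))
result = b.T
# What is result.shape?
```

(8, 2, 2)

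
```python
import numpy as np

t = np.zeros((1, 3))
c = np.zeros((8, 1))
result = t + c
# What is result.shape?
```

(8, 3)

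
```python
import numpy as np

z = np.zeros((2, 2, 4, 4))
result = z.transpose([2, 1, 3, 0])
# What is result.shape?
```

(4, 2, 4, 2)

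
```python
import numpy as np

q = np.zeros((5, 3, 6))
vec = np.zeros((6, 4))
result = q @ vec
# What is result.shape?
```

(5, 3, 4)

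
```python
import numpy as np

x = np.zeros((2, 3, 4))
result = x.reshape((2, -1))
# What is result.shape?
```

(2, 12)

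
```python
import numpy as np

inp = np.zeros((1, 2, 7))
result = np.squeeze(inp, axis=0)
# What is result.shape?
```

(2, 7)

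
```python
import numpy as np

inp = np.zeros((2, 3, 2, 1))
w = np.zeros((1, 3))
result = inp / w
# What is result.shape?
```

(2, 3, 2, 3)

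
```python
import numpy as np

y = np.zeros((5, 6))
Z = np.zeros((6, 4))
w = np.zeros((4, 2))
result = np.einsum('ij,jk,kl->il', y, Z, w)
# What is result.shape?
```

(5, 2)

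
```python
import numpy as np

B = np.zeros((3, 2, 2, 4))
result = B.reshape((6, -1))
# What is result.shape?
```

(6, 8)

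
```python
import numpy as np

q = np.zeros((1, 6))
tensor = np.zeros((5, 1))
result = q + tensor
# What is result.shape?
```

(5, 6)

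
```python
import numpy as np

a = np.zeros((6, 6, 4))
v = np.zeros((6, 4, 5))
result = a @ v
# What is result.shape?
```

(6, 6, 5)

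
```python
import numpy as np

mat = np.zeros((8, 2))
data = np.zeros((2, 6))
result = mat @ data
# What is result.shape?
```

(8, 6)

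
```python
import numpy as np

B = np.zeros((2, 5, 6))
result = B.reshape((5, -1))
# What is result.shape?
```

(5, 12)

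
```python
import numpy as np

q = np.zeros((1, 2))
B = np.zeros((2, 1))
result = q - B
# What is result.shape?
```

(2, 2)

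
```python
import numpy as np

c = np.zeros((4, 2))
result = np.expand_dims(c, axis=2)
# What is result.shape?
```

(4, 2, 1)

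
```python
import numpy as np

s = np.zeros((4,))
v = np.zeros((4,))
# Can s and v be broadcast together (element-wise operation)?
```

Yes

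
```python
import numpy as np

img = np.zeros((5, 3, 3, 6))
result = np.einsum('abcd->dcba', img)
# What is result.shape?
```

(6, 3, 3, 5)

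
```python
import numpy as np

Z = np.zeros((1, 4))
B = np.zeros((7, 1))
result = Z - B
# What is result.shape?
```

(7, 4)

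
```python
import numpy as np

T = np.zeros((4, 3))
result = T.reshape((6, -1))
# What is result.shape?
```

(6, 2)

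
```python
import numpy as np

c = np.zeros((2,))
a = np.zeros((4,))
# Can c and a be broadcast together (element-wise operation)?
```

No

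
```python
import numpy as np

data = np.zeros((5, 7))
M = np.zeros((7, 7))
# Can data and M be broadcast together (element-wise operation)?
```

No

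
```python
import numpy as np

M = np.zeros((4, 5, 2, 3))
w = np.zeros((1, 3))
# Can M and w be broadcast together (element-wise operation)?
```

Yes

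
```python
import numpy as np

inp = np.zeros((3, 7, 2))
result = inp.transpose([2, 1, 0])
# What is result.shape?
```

(2, 7, 3)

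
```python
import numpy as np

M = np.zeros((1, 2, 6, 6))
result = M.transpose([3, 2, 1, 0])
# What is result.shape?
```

(6, 6, 2, 1)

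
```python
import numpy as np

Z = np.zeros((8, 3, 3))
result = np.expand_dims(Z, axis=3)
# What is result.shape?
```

(8, 3, 3, 1)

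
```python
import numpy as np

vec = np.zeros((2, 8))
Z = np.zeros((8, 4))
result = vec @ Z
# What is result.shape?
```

(2, 4)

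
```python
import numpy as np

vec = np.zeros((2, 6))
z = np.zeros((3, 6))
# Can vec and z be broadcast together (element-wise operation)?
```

No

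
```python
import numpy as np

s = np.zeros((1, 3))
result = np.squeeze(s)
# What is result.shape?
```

(3,)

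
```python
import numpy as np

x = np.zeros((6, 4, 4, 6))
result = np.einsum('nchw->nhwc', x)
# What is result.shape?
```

(6, 4, 6, 4)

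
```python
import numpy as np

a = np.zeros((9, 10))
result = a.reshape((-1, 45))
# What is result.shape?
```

(2, 45)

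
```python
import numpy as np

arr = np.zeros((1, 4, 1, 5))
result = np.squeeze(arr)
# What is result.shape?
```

(4, 5)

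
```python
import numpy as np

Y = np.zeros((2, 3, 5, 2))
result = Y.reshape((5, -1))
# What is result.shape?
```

(5, 12)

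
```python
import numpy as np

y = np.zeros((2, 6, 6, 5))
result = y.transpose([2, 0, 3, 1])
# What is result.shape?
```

(6, 2, 5, 6)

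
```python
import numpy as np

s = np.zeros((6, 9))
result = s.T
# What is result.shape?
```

(9, 6)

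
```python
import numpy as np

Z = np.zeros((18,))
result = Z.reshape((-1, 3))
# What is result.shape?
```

(6, 3)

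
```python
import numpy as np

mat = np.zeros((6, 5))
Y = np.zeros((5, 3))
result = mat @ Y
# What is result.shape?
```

(6, 3)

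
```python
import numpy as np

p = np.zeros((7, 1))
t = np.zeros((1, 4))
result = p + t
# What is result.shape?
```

(7, 4)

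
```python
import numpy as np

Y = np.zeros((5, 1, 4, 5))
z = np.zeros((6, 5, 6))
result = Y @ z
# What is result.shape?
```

(5, 6, 4, 6)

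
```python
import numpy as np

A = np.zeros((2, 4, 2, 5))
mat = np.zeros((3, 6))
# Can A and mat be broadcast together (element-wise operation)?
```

No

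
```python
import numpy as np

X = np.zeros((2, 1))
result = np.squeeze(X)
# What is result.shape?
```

(2,)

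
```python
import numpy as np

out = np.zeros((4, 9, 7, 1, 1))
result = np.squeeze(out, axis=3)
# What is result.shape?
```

(4, 9, 7, 1)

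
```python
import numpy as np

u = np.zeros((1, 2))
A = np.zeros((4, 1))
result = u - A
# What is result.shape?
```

(4, 2)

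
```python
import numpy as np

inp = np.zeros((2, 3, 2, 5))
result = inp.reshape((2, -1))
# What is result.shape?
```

(2, 30)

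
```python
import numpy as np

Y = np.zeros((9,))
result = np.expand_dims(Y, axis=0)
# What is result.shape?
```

(1, 9)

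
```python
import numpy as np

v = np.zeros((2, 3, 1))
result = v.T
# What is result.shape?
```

(1, 3, 2)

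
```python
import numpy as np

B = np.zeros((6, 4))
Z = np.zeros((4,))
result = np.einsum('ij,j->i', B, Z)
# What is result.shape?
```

(6,)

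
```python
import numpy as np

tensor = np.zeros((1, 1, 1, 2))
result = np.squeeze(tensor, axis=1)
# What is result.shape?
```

(1, 1, 2)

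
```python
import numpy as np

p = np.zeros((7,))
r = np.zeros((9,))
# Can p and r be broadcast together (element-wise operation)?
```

No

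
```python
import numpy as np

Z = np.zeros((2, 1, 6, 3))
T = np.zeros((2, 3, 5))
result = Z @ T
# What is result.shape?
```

(2, 2, 6, 5)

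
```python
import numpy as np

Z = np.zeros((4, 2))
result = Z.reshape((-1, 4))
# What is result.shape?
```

(2, 4)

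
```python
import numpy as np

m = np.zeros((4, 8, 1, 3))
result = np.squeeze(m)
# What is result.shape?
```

(4, 8, 3)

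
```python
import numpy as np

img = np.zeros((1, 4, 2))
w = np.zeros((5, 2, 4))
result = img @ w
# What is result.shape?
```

(5, 4, 4)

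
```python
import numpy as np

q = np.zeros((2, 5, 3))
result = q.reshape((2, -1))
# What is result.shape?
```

(2, 15)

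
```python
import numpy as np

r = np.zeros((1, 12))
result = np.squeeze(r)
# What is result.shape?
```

(12,)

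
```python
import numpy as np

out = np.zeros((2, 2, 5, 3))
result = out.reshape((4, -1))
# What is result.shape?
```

(4, 15)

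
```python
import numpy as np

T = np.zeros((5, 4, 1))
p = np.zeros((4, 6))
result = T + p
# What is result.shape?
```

(5, 4, 6)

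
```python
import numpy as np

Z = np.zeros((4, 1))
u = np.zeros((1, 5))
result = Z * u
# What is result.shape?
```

(4, 5)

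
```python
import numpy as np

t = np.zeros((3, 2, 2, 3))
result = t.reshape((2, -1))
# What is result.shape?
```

(2, 18)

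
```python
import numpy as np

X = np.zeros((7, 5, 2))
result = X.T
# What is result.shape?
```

(2, 5, 7)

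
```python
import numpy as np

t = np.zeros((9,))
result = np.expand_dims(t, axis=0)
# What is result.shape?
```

(1, 9)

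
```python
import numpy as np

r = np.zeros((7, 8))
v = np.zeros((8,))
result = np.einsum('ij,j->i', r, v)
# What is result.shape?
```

(7,)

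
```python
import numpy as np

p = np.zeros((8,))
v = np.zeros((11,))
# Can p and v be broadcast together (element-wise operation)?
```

No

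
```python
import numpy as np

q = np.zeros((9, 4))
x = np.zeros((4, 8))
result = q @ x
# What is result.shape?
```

(9, 8)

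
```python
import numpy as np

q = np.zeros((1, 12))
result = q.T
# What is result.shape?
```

(12, 1)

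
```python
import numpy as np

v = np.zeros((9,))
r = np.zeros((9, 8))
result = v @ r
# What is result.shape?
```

(8,)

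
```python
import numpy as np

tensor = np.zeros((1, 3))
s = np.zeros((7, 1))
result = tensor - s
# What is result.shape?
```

(7, 3)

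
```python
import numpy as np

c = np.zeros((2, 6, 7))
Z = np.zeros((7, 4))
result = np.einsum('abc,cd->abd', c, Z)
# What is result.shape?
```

(2, 6, 4)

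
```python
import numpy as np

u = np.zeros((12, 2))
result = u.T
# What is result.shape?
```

(2, 12)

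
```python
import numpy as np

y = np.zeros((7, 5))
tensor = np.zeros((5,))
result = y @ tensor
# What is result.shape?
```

(7,)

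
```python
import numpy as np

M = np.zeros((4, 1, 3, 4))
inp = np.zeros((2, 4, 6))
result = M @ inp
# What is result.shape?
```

(4, 2, 3, 6)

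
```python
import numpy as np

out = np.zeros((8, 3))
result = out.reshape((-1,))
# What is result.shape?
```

(24,)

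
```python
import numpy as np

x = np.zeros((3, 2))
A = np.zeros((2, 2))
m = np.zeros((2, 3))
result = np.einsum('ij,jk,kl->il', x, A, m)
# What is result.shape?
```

(3, 3)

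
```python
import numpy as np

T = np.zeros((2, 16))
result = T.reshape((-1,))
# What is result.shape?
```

(32,)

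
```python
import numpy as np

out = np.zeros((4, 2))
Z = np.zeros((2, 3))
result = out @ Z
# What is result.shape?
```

(4, 3)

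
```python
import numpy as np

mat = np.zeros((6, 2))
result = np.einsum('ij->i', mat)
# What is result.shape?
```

(6,)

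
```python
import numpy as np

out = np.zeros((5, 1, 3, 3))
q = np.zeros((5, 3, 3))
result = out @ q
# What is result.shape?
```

(5, 5, 3, 3)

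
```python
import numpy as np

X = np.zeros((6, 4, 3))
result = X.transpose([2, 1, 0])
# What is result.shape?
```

(3, 4, 6)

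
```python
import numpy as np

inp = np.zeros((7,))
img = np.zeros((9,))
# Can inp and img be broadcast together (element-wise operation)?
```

No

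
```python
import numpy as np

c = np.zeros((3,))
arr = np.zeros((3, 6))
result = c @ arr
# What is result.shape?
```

(6,)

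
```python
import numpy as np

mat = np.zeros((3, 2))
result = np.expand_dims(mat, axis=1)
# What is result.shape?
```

(3, 1, 2)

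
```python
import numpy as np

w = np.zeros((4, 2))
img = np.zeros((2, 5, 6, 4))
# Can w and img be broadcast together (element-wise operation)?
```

No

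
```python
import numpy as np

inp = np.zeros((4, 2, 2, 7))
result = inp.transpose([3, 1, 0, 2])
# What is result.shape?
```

(7, 2, 4, 2)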